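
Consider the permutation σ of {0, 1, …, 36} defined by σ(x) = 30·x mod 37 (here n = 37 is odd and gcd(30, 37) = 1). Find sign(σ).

Orbit of 21 under x↦30x: [21, 1, 30, 12, 27, 33, 28]… (length divides ord_37(30)).
3 cycles of lengths [18, 18, 1].
n − c = 37 − 3 = 34; sign = (−1)^34 = +1.

+1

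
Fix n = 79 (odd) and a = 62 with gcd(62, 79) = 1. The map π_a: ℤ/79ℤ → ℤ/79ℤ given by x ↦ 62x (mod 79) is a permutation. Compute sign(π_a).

+1

Start at x=38: 38 → 65 → 1 → 62 → 52 → 64 → 18 → … (one orbit).
Cycle type of π: 13×6 + 1; total 7 cycles.
Σ(ℓ_i−1) = 79−7 = 72; sign = (−1)^72 = +1.
(62|79)_J = +1 (Zolotarev's lemma cross-check).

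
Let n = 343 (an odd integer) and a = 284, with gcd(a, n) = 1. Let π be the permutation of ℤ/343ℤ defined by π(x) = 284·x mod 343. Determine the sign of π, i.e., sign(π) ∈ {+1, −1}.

+1

Trace 2: π^k(2) = [2, 225, 102, 156, 57, 67, 163] for k=0..6.
7 cycles of lengths [147, 147, 21, 21, 3, 3, 1].
7 cycles on 343: each ℓ→(−1)^(ℓ−1), product (−1)^336 = +1.
Zolotarev: (284|343) = +1, matching the cycle-count sign.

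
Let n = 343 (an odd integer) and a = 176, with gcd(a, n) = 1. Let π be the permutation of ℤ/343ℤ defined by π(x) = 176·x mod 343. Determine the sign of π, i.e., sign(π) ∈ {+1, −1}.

Start at x=183: 183 → 309 → 190 → 169 → 246 → 78 → 8 → … (one orbit).
Cycle lengths of π_176 on ℤ/343ℤ: [49, 49, 49, 49, 49, 49, 7, 7, 7, 7, 7, 7, 1, 1, 1, 1, 1, 1, 1]; 19 cycles in total.
n − c = 343 − 19 = 324; sign = (−1)^324 = +1.
Via Zolotarev, sign(π_{176}) = (176|343) = +1.

+1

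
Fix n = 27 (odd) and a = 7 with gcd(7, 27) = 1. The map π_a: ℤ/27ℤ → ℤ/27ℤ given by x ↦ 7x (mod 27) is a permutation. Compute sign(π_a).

+1

Orbit of 22 under x↦7x: [22, 19, 25, 13, 10, 16, 4]… (length divides ord_27(7)).
Cycle type of π: 9×2 + 3×2 + 1×3; total 7 cycles.
sign(π) = (−1)^{n − #cycles} = (−1)^{27−7} = (−1)^20 = +1.
Check: (7/27) = +1 by Zolotarev.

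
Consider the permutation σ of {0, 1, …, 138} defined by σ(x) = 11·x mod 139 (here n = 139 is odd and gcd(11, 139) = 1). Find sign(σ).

Start at x=124: 124 → 113 → 131 → 51 → 5 → 55 → 49 → … (one orbit).
Decompose π into cycles: lengths [69, 69, 1] (3 cycles, including the fixed point 0).
3 cycles on 139: each ℓ→(−1)^(ℓ−1), product (−1)^136 = +1.
Check: (11/139) = +1 by Zolotarev.

+1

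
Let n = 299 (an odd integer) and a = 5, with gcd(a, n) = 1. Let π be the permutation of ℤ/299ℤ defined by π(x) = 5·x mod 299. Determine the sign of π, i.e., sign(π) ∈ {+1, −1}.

Orbit of 148 under x↦5x: [148, 142, 112, 261, 109, 246, 34]… (length divides ord_299(5)).
11 cycles of lengths [44, 44, 44, 44, 44, 44, 22, 4, 4, 4, 1].
299 − 11 = 288 transpositions; sign(π) = (−1)^288 = +1.
Via Zolotarev, sign(π_{5}) = (5|299) = +1.

+1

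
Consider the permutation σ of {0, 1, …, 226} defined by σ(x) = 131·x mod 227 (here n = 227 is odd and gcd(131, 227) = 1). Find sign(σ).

+1

Start at x=141: 141 → 84 → 108 → 74 → 160 → 76 → 195 → … (one orbit).
Cycle type of π: 113×2 + 1; total 3 cycles.
With 3 cycles on 227 points, sign = (−1)^{227−3} = +1.
Zolotarev: (131|227) = +1, matching the cycle-count sign.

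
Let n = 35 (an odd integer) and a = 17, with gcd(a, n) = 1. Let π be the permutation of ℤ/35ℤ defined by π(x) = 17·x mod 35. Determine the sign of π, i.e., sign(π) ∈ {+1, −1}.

Trace 13: π^k(13) = [13, 11, 12, 29, 3, 16, 27] for k=0..6.
Cycle type of π: 12×2 + 6 + 4 + 1; total 5 cycles.
5 cycles on 35: each ℓ→(−1)^(ℓ−1), product (−1)^30 = +1.
Via Zolotarev, sign(π_{17}) = (17|35) = +1.

+1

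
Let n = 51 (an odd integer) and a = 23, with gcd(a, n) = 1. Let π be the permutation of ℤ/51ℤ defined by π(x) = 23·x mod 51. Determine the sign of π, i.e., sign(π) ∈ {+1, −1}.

Trace 25: π^k(25) = [25, 14, 16, 11, 49, 5, 13] for k=0..6.
Cycle lengths of π_23 on ℤ/51ℤ: [16, 16, 16, 2, 1]; 5 cycles in total.
5 cycles on 51: each ℓ→(−1)^(ℓ−1), product (−1)^46 = +1.
Via Zolotarev, sign(π_{23}) = (23|51) = +1.

+1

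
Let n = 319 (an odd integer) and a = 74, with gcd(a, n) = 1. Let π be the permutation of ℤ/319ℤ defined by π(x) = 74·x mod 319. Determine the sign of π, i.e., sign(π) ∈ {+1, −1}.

Trace 175: π^k(175) = [175, 190, 24, 181, 315, 23, 107] for k=0..6.
Decompose π into cycles: lengths [70, 70, 70, 70, 10, 7, 7, 7, 7, 1] (10 cycles, including the fixed point 0).
n − c = 319 − 10 = 309; sign = (−1)^309 = -1.
The Jacobi symbol (74|319) = -1 (Zolotarev) agrees.

-1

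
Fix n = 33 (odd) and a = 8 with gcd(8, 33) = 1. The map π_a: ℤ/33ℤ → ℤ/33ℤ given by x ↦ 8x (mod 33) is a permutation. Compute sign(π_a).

Orbit of 1 under x↦8x: [1, 8, 31, 17, 4, 32, 25]… (length divides ord_33(8)).
π_8 has 5 disjoint cycles with lengths [10, 10, 10, 2, 1] on {0,…,32}.
Σ(ℓ_i−1) = 33−5 = 28; sign = (−1)^28 = +1.
The Jacobi symbol (8|33) = +1 (Zolotarev) agrees.

+1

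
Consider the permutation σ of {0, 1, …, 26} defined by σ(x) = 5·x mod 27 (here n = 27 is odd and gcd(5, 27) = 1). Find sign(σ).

-1

Orbit of 4 under x↦5x: [4, 20, 19, 14, 16, 26, 22]… (length divides ord_27(5)).
Decompose π into cycles: lengths [18, 6, 2, 1] (4 cycles, including the fixed point 0).
27 − 4 = 23 transpositions; sign(π) = (−1)^23 = -1.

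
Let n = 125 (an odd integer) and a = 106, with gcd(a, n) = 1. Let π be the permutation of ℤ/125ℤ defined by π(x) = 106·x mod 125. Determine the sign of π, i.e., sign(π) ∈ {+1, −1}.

+1

Start at x=91: 91 → 21 → 101 → 81 → 86 → 116 → 46 → … (one orbit).
The orbit structure of x ↦ 106x mod 125: 13 orbits of sizes [25, 25, 25, 25, 5, 5, 5, 5, 1, 1, 1, 1, 1].
13 cycles on 125: each ℓ→(−1)^(ℓ−1), product (−1)^112 = +1.
Via Zolotarev, sign(π_{106}) = (106|125) = +1.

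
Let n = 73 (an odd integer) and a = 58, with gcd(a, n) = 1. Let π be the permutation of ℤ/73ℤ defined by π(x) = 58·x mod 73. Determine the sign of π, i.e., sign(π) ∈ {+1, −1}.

-1

Orbit of 65 under x↦58x: [65, 47, 25, 63, 4, 13, 24]… (length divides ord_73(58)).
The orbit structure of x ↦ 58x mod 73: 2 orbits of sizes [72, 1].
n − c = 73 − 2 = 71; sign = (−1)^71 = -1.
Zolotarev: (58|73) = -1, matching the cycle-count sign.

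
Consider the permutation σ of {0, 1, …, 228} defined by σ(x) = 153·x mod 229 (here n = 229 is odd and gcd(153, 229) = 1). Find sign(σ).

+1

Trace 60: π^k(60) = [60, 20, 83, 104, 111, 37, 165] for k=0..6.
The orbit structure of x ↦ 153x mod 229: 5 orbits of sizes [57, 57, 57, 57, 1].
5 cycles on 229: each ℓ→(−1)^(ℓ−1), product (−1)^224 = +1.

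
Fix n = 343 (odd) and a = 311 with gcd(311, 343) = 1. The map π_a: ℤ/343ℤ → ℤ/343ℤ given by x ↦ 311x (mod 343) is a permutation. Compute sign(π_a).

-1

Trace 39: π^k(39) = [39, 124, 148, 66, 289, 13, 270] for k=0..6.
Decompose π into cycles: lengths [294, 42, 6, 1] (4 cycles, including the fixed point 0).
sign(π) = (−1)^{n − #cycles} = (−1)^{343−4} = (−1)^339 = -1.
Check: (311/343) = -1 by Zolotarev.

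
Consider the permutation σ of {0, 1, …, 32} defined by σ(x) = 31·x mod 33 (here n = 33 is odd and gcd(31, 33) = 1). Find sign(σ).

+1

Start at x=1: 1 → 31 → 4 → 25 → 16 → 1 (one orbit).
9 cycles of lengths [5, 5, 5, 5, 5, 5, 1, 1, 1].
9 cycles on 33: each ℓ→(−1)^(ℓ−1), product (−1)^24 = +1.
The Jacobi symbol (31|33) = +1 (Zolotarev) agrees.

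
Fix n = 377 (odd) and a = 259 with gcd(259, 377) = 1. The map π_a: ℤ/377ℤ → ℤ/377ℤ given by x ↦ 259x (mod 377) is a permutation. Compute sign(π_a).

-1

Trace 209: π^k(209) = [209, 220, 53, 155, 183, 272, 326] for k=0..6.
Cycle lengths of π_259 on ℤ/377ℤ: [28, 28, 28, 28, 28, 28, 28, 28, 28, 28, 28, 28, 28, 2, 2, 2, 2, 2, 2, 1]; 20 cycles in total.
377 − 20 = 357 transpositions; sign(π) = (−1)^357 = -1.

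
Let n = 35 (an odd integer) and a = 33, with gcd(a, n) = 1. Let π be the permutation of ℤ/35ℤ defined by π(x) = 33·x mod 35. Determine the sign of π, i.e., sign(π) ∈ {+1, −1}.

+1

Orbit of 3 under x↦33x: [3, 29, 12, 11, 13, 9, 17]… (length divides ord_35(33)).
Cycle lengths of π_33 on ℤ/35ℤ: [12, 12, 6, 4, 1]; 5 cycles in total.
sign(π) = (−1)^{n − #cycles} = (−1)^{35−5} = (−1)^30 = +1.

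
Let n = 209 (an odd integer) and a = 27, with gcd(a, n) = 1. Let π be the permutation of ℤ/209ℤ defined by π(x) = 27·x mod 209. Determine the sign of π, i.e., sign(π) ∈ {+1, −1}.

-1

Orbit of 163 under x↦27x: [163, 12, 115, 179, 26, 75, 144]… (length divides ord_209(27)).
Decompose π into cycles: lengths [30, 30, 30, 30, 30, 30, 6, 6, 6, 5, 5, 1] (12 cycles, including the fixed point 0).
12 cycles on 209: each ℓ→(−1)^(ℓ−1), product (−1)^197 = -1.
(27|209)_J = -1 (Zolotarev's lemma cross-check).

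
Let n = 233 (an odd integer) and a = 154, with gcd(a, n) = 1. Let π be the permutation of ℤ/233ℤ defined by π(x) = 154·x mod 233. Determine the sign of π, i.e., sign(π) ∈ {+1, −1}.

Start at x=105: 105 → 93 → 109 → 10 → 142 → 199 → 123 → … (one orbit).
Cycle type of π: 232 + 1; total 2 cycles.
233 − 2 = 231 transpositions; sign(π) = (−1)^231 = -1.

-1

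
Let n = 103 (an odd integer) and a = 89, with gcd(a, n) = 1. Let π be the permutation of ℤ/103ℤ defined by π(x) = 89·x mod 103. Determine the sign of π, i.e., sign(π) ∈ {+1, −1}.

Trace 79: π^k(79) = [79, 27, 34, 39, 72, 22, 1] for k=0..6.
Decompose π into cycles: lengths [34, 34, 34, 1] (4 cycles, including the fixed point 0).
sign(π) = (−1)^{n − #cycles} = (−1)^{103−4} = (−1)^99 = -1.
The Jacobi symbol (89|103) = -1 (Zolotarev) agrees.

-1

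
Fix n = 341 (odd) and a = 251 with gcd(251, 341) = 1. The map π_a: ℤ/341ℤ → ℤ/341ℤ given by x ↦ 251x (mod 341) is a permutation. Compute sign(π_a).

-1

Orbit of 60 under x↦251x: [60, 56, 75, 70, 179, 258, 309]… (length divides ord_341(251)).
Cycle lengths of π_251 on ℤ/341ℤ: [30, 30, 30, 30, 30, 30, 30, 30, 30, 30, 30, 5, 5, 1]; 14 cycles in total.
14 cycles on 341: each ℓ→(−1)^(ℓ−1), product (−1)^327 = -1.
(251|341)_J = -1 (Zolotarev's lemma cross-check).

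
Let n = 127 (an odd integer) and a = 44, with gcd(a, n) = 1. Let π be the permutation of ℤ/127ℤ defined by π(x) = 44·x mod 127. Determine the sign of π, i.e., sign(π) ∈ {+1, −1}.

Orbit of 2 under x↦44x: [2, 88, 62, 61, 17, 113, 19]… (length divides ord_127(44)).
Cycle lengths of π_44 on ℤ/127ℤ: [63, 63, 1]; 3 cycles in total.
sign(π) = (−1)^{n − #cycles} = (−1)^{127−3} = (−1)^124 = +1.
(44|127)_J = +1 (Zolotarev's lemma cross-check).

+1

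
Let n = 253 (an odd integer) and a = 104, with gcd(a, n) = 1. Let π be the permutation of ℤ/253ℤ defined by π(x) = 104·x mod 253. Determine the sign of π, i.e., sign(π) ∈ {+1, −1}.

+1

Trace 246: π^k(246) = [246, 31, 188, 71, 47, 81, 75] for k=0..6.
Cycle lengths of π_104 on ℤ/253ℤ: [55, 55, 55, 55, 11, 11, 5, 5, 1]; 9 cycles in total.
sign(π) = (−1)^{n − #cycles} = (−1)^{253−9} = (−1)^244 = +1.
(104|253)_J = +1 (Zolotarev's lemma cross-check).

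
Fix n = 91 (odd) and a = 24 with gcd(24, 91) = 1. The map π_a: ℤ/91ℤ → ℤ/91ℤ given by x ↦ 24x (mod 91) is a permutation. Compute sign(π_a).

Start at x=64: 64 → 80 → 9 → 34 → 88 → 19 → 1 → … (one orbit).
π_24 has 9 disjoint cycles with lengths [12, 12, 12, 12, 12, 12, 12, 6, 1] on {0,…,90}.
n − c = 91 − 9 = 82; sign = (−1)^82 = +1.

+1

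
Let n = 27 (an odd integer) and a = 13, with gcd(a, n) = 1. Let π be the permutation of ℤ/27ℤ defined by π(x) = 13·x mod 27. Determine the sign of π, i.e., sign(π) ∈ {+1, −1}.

Start at x=19: 19 → 4 → 25 → 1 → 13 → 7 → 10 → … (one orbit).
π_13 has 7 disjoint cycles with lengths [9, 9, 3, 3, 1, 1, 1] on {0,…,26}.
27 − 7 = 20 transpositions; sign(π) = (−1)^20 = +1.
Zolotarev: (13|27) = +1, matching the cycle-count sign.

+1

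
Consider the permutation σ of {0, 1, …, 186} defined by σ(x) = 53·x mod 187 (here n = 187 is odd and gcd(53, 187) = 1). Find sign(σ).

Start at x=144: 144 → 152 → 15 → 47 → 60 → 1 → 53 → … (one orbit).
The orbit structure of x ↦ 53x mod 187: 9 orbits of sizes [40, 40, 40, 40, 8, 8, 5, 5, 1].
Σ(ℓ_i−1) = 187−9 = 178; sign = (−1)^178 = +1.

+1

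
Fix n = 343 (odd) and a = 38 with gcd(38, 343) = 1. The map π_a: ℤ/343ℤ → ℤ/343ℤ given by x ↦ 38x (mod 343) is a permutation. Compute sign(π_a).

-1

Start at x=16: 16 → 265 → 123 → 215 → 281 → 45 → 338 → … (one orbit).
Cycle type of π: 294 + 42 + 6 + 1; total 4 cycles.
sign(π) = (−1)^{n − #cycles} = (−1)^{343−4} = (−1)^339 = -1.
Zolotarev: (38|343) = -1, matching the cycle-count sign.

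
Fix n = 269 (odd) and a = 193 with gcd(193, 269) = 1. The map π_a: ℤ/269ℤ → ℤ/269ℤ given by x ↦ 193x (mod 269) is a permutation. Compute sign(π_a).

Orbit of 139 under x↦193x: [139, 196, 168, 144, 85, 265, 35]… (length divides ord_269(193)).
π_193 has 2 disjoint cycles with lengths [268, 1] on {0,…,268}.
269 − 2 = 267 transpositions; sign(π) = (−1)^267 = -1.
Check: (193/269) = -1 by Zolotarev.

-1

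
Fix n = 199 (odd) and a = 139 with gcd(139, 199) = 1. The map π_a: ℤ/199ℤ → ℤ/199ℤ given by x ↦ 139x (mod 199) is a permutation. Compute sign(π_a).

Orbit of 125 under x↦139x: [125, 62, 61, 121, 103, 188, 63]… (length divides ord_199(139)).
π_139 has 19 disjoint cycles with lengths [11, 11, 11, 11, 11, 11, 11, 11, 11, 11, 11, 11, 11, 11, 11, 11, 11, 11, 1] on {0,…,198}.
sign(π) = (−1)^{n − #cycles} = (−1)^{199−19} = (−1)^180 = +1.
Via Zolotarev, sign(π_{139}) = (139|199) = +1.

+1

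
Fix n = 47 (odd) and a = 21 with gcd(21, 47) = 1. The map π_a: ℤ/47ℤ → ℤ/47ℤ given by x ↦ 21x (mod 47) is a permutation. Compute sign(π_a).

+1

Start at x=3: 3 → 16 → 7 → 6 → 32 → 14 → 12 → … (one orbit).
Cycle lengths of π_21 on ℤ/47ℤ: [23, 23, 1]; 3 cycles in total.
n − c = 47 − 3 = 44; sign = (−1)^44 = +1.
Zolotarev: (21|47) = +1, matching the cycle-count sign.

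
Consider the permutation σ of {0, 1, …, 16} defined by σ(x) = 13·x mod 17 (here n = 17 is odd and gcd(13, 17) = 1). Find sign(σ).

Start at x=1: 1 → 13 → 16 → 4 → 1 (one orbit).
5 cycles of lengths [4, 4, 4, 4, 1].
sign(π) = (−1)^{n − #cycles} = (−1)^{17−5} = (−1)^12 = +1.

+1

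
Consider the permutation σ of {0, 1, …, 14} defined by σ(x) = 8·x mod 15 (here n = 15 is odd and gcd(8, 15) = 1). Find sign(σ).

Orbit of 1 under x↦8x: [1, 8, 4, 2]… (length divides ord_15(8)).
Decompose π into cycles: lengths [4, 4, 4, 2, 1] (5 cycles, including the fixed point 0).
5 cycles on 15: each ℓ→(−1)^(ℓ−1), product (−1)^10 = +1.
The Jacobi symbol (8|15) = +1 (Zolotarev) agrees.

+1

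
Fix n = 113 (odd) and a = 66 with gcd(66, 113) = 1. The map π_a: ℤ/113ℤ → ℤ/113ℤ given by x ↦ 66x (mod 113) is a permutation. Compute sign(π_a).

Start at x=16: 16 → 39 → 88 → 45 → 32 → 78 → 63 → … (one orbit).
Cycle type of π: 112 + 1; total 2 cycles.
Σ(ℓ_i−1) = 113−2 = 111; sign = (−1)^111 = -1.

-1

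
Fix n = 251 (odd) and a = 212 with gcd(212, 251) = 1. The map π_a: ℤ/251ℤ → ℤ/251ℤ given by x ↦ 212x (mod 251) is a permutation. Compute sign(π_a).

Orbit of 236 under x↦212x: [236, 83, 26, 241, 139, 101, 77]… (length divides ord_251(212)).
Decompose π into cycles: lengths [250, 1] (2 cycles, including the fixed point 0).
With 2 cycles on 251 points, sign = (−1)^{251−2} = -1.

-1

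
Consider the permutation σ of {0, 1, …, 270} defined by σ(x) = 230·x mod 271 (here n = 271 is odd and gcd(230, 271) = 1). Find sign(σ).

Trace 139: π^k(139) = [139, 263, 57, 102, 154, 190, 69] for k=0..6.
Cycle lengths of π_230 on ℤ/271ℤ: [90, 90, 90, 1]; 4 cycles in total.
n − c = 271 − 4 = 267; sign = (−1)^267 = -1.
Zolotarev: (230|271) = -1, matching the cycle-count sign.

-1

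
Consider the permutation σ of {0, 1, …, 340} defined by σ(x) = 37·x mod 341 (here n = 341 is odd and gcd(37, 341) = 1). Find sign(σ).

Orbit of 212 under x↦37x: [212, 1, 37, 5, 185, 25, 243]… (length divides ord_341(37)).
The orbit structure of x ↦ 37x mod 341: 18 orbits of sizes [30, 30, 30, 30, 30, 30, 30, 30, 30, 30, 6, 6, 6, 6, 6, 5, 5, 1].
sign(π) = (−1)^{n − #cycles} = (−1)^{341−18} = (−1)^323 = -1.

-1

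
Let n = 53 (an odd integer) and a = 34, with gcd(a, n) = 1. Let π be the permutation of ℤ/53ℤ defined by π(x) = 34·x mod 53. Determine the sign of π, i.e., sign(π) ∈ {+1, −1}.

-1

Start at x=52: 52 → 19 → 10 → 22 → 6 → 45 → 46 → … (one orbit).
2 cycles of lengths [52, 1].
n − c = 53 − 2 = 51; sign = (−1)^51 = -1.
Zolotarev: (34|53) = -1, matching the cycle-count sign.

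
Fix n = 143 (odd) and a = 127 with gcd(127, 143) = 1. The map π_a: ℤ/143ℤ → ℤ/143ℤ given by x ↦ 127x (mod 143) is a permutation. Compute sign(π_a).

Trace 95: π^k(95) = [95, 53, 10, 126, 129, 81, 134] for k=0..6.
The orbit structure of x ↦ 127x mod 143: 8 orbits of sizes [30, 30, 30, 30, 10, 6, 6, 1].
8 cycles on 143: each ℓ→(−1)^(ℓ−1), product (−1)^135 = -1.
Check: (127/143) = -1 by Zolotarev.

-1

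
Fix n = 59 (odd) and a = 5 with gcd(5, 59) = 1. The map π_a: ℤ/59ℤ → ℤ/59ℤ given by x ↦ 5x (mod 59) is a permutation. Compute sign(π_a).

Trace 48: π^k(48) = [48, 4, 20, 41, 28, 22, 51] for k=0..6.
π_5 has 3 disjoint cycles with lengths [29, 29, 1] on {0,…,58}.
sign(π) = (−1)^{n − #cycles} = (−1)^{59−3} = (−1)^56 = +1.
Zolotarev: (5|59) = +1, matching the cycle-count sign.

+1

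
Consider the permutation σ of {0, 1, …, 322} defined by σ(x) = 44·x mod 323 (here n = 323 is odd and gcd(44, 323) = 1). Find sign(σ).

-1

Start at x=296: 296 → 104 → 54 → 115 → 215 → 93 → 216 → … (one orbit).
Cycle type of π: 144×2 + 16 + 9×2 + 1; total 6 cycles.
With 6 cycles on 323 points, sign = (−1)^{323−6} = -1.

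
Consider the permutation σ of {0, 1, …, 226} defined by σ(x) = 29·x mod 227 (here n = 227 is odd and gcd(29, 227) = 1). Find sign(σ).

Start at x=205: 205 → 43 → 112 → 70 → 214 → 77 → 190 → … (one orbit).
Decompose π into cycles: lengths [113, 113, 1] (3 cycles, including the fixed point 0).
227 − 3 = 224 transpositions; sign(π) = (−1)^224 = +1.
Check: (29/227) = +1 by Zolotarev.

+1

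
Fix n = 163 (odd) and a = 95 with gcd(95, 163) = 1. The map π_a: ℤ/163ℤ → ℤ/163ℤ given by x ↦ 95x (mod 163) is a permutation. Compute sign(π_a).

+1

Trace 56: π^k(56) = [56, 104, 100, 46, 132, 152, 96] for k=0..6.
3 cycles of lengths [81, 81, 1].
With 3 cycles on 163 points, sign = (−1)^{163−3} = +1.
(95|163)_J = +1 (Zolotarev's lemma cross-check).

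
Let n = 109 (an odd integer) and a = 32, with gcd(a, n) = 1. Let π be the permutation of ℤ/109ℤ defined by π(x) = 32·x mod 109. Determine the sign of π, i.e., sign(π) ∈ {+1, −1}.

-1

Orbit of 63 under x↦32x: [63, 54, 93, 33, 75, 2, 64]… (length divides ord_109(32)).
Cycle lengths of π_32 on ℤ/109ℤ: [36, 36, 36, 1]; 4 cycles in total.
With 4 cycles on 109 points, sign = (−1)^{109−4} = -1.
The Jacobi symbol (32|109) = -1 (Zolotarev) agrees.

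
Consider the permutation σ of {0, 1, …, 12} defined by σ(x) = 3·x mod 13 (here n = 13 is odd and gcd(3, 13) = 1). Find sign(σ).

Trace 3: π^k(3) = [3, 9, 1] for k=0..2.
Cycle lengths of π_3 on ℤ/13ℤ: [3, 3, 3, 3, 1]; 5 cycles in total.
With 5 cycles on 13 points, sign = (−1)^{13−5} = +1.
The Jacobi symbol (3|13) = +1 (Zolotarev) agrees.

+1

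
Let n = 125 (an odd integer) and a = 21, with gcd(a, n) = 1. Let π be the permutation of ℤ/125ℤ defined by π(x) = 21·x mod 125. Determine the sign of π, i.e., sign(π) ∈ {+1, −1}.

Orbit of 76 under x↦21x: [76, 96, 16, 86, 56, 51, 71]… (length divides ord_125(21)).
The orbit structure of x ↦ 21x mod 125: 13 orbits of sizes [25, 25, 25, 25, 5, 5, 5, 5, 1, 1, 1, 1, 1].
sign(π) = (−1)^{n − #cycles} = (−1)^{125−13} = (−1)^112 = +1.
(21|125)_J = +1 (Zolotarev's lemma cross-check).

+1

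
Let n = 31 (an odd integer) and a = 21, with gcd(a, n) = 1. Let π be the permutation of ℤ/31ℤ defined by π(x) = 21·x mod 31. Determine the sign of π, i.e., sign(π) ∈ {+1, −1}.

Start at x=25: 25 → 29 → 20 → 17 → 16 → 26 → 19 → … (one orbit).
π_21 has 2 disjoint cycles with lengths [30, 1] on {0,…,30}.
2 cycles on 31: each ℓ→(−1)^(ℓ−1), product (−1)^29 = -1.

-1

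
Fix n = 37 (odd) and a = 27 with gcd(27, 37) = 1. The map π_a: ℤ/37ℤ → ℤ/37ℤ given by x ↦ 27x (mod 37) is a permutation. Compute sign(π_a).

+1

Start at x=27: 27 → 26 → 36 → 10 → 11 → 1 → 27 (one orbit).
Decompose π into cycles: lengths [6, 6, 6, 6, 6, 6, 1] (7 cycles, including the fixed point 0).
7 cycles on 37: each ℓ→(−1)^(ℓ−1), product (−1)^30 = +1.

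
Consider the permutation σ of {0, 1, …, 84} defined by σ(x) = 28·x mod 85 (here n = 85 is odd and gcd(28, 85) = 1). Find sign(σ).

+1

Trace 1: π^k(1) = [1, 28, 19, 22, 21, 78, 59] for k=0..6.
π_28 has 7 disjoint cycles with lengths [16, 16, 16, 16, 16, 4, 1] on {0,…,84}.
n − c = 85 − 7 = 78; sign = (−1)^78 = +1.
Check: (28/85) = +1 by Zolotarev.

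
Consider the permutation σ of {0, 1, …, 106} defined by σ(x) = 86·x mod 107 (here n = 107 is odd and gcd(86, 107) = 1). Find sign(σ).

+1

Trace 90: π^k(90) = [90, 36, 100, 40, 16, 92, 101] for k=0..6.
Decompose π into cycles: lengths [53, 53, 1] (3 cycles, including the fixed point 0).
n − c = 107 − 3 = 104; sign = (−1)^104 = +1.
Check: (86/107) = +1 by Zolotarev.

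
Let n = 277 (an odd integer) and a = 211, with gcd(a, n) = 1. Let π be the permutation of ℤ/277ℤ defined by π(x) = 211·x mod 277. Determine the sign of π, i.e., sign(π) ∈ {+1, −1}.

+1

Orbit of 264 under x↦211x: [264, 27, 157, 164, 256, 1, 211]… (length divides ord_277(211)).
Decompose π into cycles: lengths [23, 23, 23, 23, 23, 23, 23, 23, 23, 23, 23, 23, 1] (13 cycles, including the fixed point 0).
With 13 cycles on 277 points, sign = (−1)^{277−13} = +1.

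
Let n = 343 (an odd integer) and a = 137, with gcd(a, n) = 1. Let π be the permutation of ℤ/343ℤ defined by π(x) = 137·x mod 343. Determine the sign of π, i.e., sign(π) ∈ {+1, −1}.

Orbit of 57 under x↦137x: [57, 263, 16, 134, 179, 170, 309]… (length divides ord_343(137)).
Cycle type of π: 147×2 + 21×2 + 3×2 + 1; total 7 cycles.
n − c = 343 − 7 = 336; sign = (−1)^336 = +1.
Check: (137/343) = +1 by Zolotarev.

+1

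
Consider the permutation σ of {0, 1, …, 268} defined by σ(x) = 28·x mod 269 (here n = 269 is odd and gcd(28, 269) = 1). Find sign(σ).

-1

Orbit of 188 under x↦28x: [188, 153, 249, 247, 191, 237, 180]… (length divides ord_269(28)).
Cycle type of π: 268 + 1; total 2 cycles.
Σ(ℓ_i−1) = 269−2 = 267; sign = (−1)^267 = -1.
(28|269)_J = -1 (Zolotarev's lemma cross-check).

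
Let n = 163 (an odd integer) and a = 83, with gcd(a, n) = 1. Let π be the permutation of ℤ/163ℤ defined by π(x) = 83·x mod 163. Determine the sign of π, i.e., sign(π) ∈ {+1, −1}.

Orbit of 156 under x↦83x: [156, 71, 25, 119, 97, 64, 96]… (length divides ord_163(83)).
The orbit structure of x ↦ 83x mod 163: 3 orbits of sizes [81, 81, 1].
Σ(ℓ_i−1) = 163−3 = 160; sign = (−1)^160 = +1.

+1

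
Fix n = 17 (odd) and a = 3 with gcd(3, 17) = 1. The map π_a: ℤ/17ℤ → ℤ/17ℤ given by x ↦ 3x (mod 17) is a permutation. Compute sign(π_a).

-1

Start at x=8: 8 → 7 → 4 → 12 → 2 → 6 → 1 → … (one orbit).
Decompose π into cycles: lengths [16, 1] (2 cycles, including the fixed point 0).
n − c = 17 − 2 = 15; sign = (−1)^15 = -1.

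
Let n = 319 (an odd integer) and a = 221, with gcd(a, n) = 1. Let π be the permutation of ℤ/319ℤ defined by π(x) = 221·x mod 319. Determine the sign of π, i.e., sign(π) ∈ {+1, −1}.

Trace 133: π^k(133) = [133, 45, 56, 254, 309, 23, 298] for k=0..6.
22 cycles of lengths [28, 28, 28, 28, 28, 28, 28, 28, 28, 28, 28, 1, 1, 1, 1, 1, 1, 1, 1, 1, 1, 1].
22 cycles on 319: each ℓ→(−1)^(ℓ−1), product (−1)^297 = -1.
The Jacobi symbol (221|319) = -1 (Zolotarev) agrees.

-1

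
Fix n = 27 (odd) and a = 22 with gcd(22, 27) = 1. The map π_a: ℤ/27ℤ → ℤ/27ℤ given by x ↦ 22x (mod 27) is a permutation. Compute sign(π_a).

Trace 19: π^k(19) = [19, 13, 16, 1, 22, 25, 10] for k=0..6.
Cycle type of π: 9×2 + 3×2 + 1×3; total 7 cycles.
7 cycles on 27: each ℓ→(−1)^(ℓ−1), product (−1)^20 = +1.

+1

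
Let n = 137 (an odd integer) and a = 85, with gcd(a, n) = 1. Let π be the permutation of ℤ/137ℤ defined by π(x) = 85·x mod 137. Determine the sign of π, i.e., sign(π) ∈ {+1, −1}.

Orbit of 11 under x↦85x: [11, 113, 15, 42, 8, 132, 123]… (length divides ord_137(85)).
2 cycles of lengths [136, 1].
sign(π) = (−1)^{n − #cycles} = (−1)^{137−2} = (−1)^135 = -1.

-1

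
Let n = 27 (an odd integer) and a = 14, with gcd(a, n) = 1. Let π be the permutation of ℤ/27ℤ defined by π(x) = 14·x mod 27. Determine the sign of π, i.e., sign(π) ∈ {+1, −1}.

Orbit of 26 under x↦14x: [26, 13, 20, 10, 5, 16, 8]… (length divides ord_27(14)).
π_14 has 4 disjoint cycles with lengths [18, 6, 2, 1] on {0,…,26}.
4 cycles on 27: each ℓ→(−1)^(ℓ−1), product (−1)^23 = -1.
Check: (14/27) = -1 by Zolotarev.

-1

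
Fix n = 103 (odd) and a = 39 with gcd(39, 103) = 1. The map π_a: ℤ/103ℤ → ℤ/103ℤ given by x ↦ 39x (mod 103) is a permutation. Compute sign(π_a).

Orbit of 76 under x↦39x: [76, 80, 30, 37, 1, 39, 79]… (length divides ord_103(39)).
4 cycles of lengths [34, 34, 34, 1].
4 cycles on 103: each ℓ→(−1)^(ℓ−1), product (−1)^99 = -1.

-1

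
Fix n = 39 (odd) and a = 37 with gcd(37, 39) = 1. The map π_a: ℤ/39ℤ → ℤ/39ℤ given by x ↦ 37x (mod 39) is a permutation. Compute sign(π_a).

Trace 4: π^k(4) = [4, 31, 16, 7, 25, 28, 22] for k=0..6.
The orbit structure of x ↦ 37x mod 39: 6 orbits of sizes [12, 12, 12, 1, 1, 1].
n − c = 39 − 6 = 33; sign = (−1)^33 = -1.
Check: (37/39) = -1 by Zolotarev.

-1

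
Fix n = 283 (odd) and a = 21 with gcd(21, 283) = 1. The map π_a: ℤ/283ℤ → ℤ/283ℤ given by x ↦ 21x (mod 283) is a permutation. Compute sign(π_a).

-1

Start at x=230: 230 → 19 → 116 → 172 → 216 → 8 → 168 → … (one orbit).
Cycle lengths of π_21 on ℤ/283ℤ: [94, 94, 94, 1]; 4 cycles in total.
4 cycles on 283: each ℓ→(−1)^(ℓ−1), product (−1)^279 = -1.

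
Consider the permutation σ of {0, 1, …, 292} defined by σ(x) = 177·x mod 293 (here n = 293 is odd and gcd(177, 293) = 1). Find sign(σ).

-1

Start at x=272: 272 → 92 → 169 → 27 → 91 → 285 → 49 → … (one orbit).
2 cycles of lengths [292, 1].
2 cycles on 293: each ℓ→(−1)^(ℓ−1), product (−1)^291 = -1.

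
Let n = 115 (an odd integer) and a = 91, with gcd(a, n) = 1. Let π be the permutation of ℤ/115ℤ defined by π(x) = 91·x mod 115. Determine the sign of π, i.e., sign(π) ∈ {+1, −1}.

-1

Trace 1: π^k(1) = [1, 91] for k=0..1.
Decompose π into cycles: lengths [2, 2, 2, 2, 2, 2, 2, 2, 2, 2, 2, 2, 2, 2, 2, 2, 2, 2, 2, 2, 2, 2, 2, 2, 2, 2, 2, 2, 2, 2, 2, 2, 2, 2, 2, 2, 2, 2, 2, 2, 2, 2, 2, 2, 2, 2, 2, 2, 2, 2, 2, 2, 2, 2, 2, 1, 1, 1, 1, 1] (60 cycles, including the fixed point 0).
sign(π) = (−1)^{n − #cycles} = (−1)^{115−60} = (−1)^55 = -1.
(91|115)_J = -1 (Zolotarev's lemma cross-check).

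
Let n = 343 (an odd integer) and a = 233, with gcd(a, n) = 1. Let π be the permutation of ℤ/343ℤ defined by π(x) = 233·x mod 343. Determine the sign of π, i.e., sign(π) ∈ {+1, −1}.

+1

Trace 326: π^k(326) = [326, 155, 100, 319, 239, 121, 67] for k=0..6.
7 cycles of lengths [147, 147, 21, 21, 3, 3, 1].
n − c = 343 − 7 = 336; sign = (−1)^336 = +1.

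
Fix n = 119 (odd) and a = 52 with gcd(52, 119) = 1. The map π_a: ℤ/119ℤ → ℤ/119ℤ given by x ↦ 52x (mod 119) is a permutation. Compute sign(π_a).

Orbit of 69 under x↦52x: [69, 18, 103, 1, 52, 86]… (length divides ord_119(52)).
The orbit structure of x ↦ 52x mod 119: 34 orbits of sizes [6, 6, 6, 6, 6, 6, 6, 6, 6, 6, 6, 6, 6, 6, 6, 6, 6, 1, 1, 1, 1, 1, 1, 1, 1, 1, 1, 1, 1, 1, 1, 1, 1, 1].
n − c = 119 − 34 = 85; sign = (−1)^85 = -1.

-1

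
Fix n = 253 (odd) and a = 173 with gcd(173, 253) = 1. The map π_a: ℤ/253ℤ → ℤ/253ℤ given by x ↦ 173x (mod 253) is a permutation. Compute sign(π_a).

Orbit of 139 under x↦173x: [139, 12, 52, 141, 105, 202, 32]… (length divides ord_253(173)).
Cycle lengths of π_173 on ℤ/253ℤ: [110, 110, 11, 11, 10, 1]; 6 cycles in total.
253 − 6 = 247 transpositions; sign(π) = (−1)^247 = -1.

-1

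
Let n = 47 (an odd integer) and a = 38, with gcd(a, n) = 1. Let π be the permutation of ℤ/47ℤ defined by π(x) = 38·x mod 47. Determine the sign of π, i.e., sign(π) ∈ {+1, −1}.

Orbit of 40 under x↦38x: [40, 16, 44, 27, 39, 25, 10]… (length divides ord_47(38)).
2 cycles of lengths [46, 1].
With 2 cycles on 47 points, sign = (−1)^{47−2} = -1.
Check: (38/47) = -1 by Zolotarev.

-1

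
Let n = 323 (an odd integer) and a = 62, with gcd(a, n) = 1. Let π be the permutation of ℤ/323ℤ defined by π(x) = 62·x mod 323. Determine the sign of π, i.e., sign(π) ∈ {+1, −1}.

-1

Orbit of 150 under x↦62x: [150, 256, 45, 206, 175, 191, 214]… (length divides ord_323(62)).
The orbit structure of x ↦ 62x mod 323: 6 orbits of sizes [144, 144, 16, 9, 9, 1].
sign(π) = (−1)^{n − #cycles} = (−1)^{323−6} = (−1)^317 = -1.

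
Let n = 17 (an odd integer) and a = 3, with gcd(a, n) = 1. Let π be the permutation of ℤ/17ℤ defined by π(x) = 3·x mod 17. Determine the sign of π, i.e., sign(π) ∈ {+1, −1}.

Start at x=5: 5 → 15 → 11 → 16 → 14 → 8 → 7 → … (one orbit).
The orbit structure of x ↦ 3x mod 17: 2 orbits of sizes [16, 1].
With 2 cycles on 17 points, sign = (−1)^{17−2} = -1.
Zolotarev: (3|17) = -1, matching the cycle-count sign.

-1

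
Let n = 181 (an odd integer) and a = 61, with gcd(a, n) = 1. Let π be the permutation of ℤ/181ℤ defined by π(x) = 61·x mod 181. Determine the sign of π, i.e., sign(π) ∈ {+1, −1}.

Trace 120: π^k(120) = [120, 80, 174, 116, 17, 132, 88] for k=0..6.
Cycle lengths of π_61 on ℤ/181ℤ: [36, 36, 36, 36, 36, 1]; 6 cycles in total.
6 cycles on 181: each ℓ→(−1)^(ℓ−1), product (−1)^175 = -1.

-1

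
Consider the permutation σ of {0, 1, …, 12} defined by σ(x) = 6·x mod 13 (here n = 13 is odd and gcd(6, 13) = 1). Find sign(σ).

-1

Start at x=12: 12 → 7 → 3 → 5 → 4 → 11 → 1 → … (one orbit).
Cycle lengths of π_6 on ℤ/13ℤ: [12, 1]; 2 cycles in total.
sign(π) = (−1)^{n − #cycles} = (−1)^{13−2} = (−1)^11 = -1.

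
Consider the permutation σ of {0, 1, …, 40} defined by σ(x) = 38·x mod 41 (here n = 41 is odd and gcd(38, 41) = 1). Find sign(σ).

-1

Trace 9: π^k(9) = [9, 14, 40, 3, 32, 27, 1] for k=0..6.
Decompose π into cycles: lengths [8, 8, 8, 8, 8, 1] (6 cycles, including the fixed point 0).
41 − 6 = 35 transpositions; sign(π) = (−1)^35 = -1.
The Jacobi symbol (38|41) = -1 (Zolotarev) agrees.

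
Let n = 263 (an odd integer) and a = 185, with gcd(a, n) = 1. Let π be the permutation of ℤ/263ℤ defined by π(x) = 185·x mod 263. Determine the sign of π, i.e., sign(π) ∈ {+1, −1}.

Orbit of 219 under x↦185x: [219, 13, 38, 192, 15, 145, 262]… (length divides ord_263(185)).
The orbit structure of x ↦ 185x mod 263: 2 orbits of sizes [262, 1].
n − c = 263 − 2 = 261; sign = (−1)^261 = -1.

-1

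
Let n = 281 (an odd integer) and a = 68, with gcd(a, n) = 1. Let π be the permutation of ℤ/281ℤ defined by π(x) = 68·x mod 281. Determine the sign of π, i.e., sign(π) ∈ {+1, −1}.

Orbit of 90 under x↦68x: [90, 219, 280, 213, 153, 7, 195]… (length divides ord_281(68)).
Cycle type of π: 20×14 + 1; total 15 cycles.
15 cycles on 281: each ℓ→(−1)^(ℓ−1), product (−1)^266 = +1.
The Jacobi symbol (68|281) = +1 (Zolotarev) agrees.

+1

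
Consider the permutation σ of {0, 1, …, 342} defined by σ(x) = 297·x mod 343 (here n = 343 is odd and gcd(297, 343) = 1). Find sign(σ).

-1

Trace 214: π^k(214) = [214, 103, 64, 143, 282, 62, 235] for k=0..6.
π_297 has 4 disjoint cycles with lengths [294, 42, 6, 1] on {0,…,342}.
n − c = 343 − 4 = 339; sign = (−1)^339 = -1.
(297|343)_J = -1 (Zolotarev's lemma cross-check).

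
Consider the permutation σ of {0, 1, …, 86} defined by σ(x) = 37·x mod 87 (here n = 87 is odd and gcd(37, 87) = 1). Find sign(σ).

-1

Start at x=79: 79 → 52 → 10 → 22 → 31 → 16 → 70 → … (one orbit).
6 cycles of lengths [28, 28, 28, 1, 1, 1].
With 6 cycles on 87 points, sign = (−1)^{87−6} = -1.
(37|87)_J = -1 (Zolotarev's lemma cross-check).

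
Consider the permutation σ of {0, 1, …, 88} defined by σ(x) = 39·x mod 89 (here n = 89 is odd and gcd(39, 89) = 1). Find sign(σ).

+1

Start at x=78: 78 → 16 → 1 → 39 → 8 → 45 → 64 → … (one orbit).
The orbit structure of x ↦ 39x mod 89: 9 orbits of sizes [11, 11, 11, 11, 11, 11, 11, 11, 1].
sign(π) = (−1)^{n − #cycles} = (−1)^{89−9} = (−1)^80 = +1.
Zolotarev: (39|89) = +1, matching the cycle-count sign.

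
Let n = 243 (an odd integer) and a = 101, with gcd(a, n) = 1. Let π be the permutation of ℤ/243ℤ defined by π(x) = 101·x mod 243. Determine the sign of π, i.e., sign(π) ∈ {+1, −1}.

-1

Orbit of 100 under x↦101x: [100, 137, 229, 44, 70, 23, 136]… (length divides ord_243(101)).
Cycle lengths of π_101 on ℤ/243ℤ: [162, 54, 18, 6, 2, 1]; 6 cycles in total.
With 6 cycles on 243 points, sign = (−1)^{243−6} = -1.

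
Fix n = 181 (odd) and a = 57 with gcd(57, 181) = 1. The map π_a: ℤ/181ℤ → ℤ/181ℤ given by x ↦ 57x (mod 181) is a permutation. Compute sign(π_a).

-1

Start at x=169: 169 → 40 → 108 → 2 → 114 → 163 → 60 → … (one orbit).
π_57 has 2 disjoint cycles with lengths [180, 1] on {0,…,180}.
Σ(ℓ_i−1) = 181−2 = 179; sign = (−1)^179 = -1.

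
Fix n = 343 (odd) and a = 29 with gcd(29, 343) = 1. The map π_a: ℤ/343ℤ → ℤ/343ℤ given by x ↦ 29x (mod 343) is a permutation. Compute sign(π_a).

+1

Start at x=36: 36 → 15 → 92 → 267 → 197 → 225 → 8 → … (one orbit).
The orbit structure of x ↦ 29x mod 343: 19 orbits of sizes [49, 49, 49, 49, 49, 49, 7, 7, 7, 7, 7, 7, 1, 1, 1, 1, 1, 1, 1].
sign(π) = (−1)^{n − #cycles} = (−1)^{343−19} = (−1)^324 = +1.
Via Zolotarev, sign(π_{29}) = (29|343) = +1.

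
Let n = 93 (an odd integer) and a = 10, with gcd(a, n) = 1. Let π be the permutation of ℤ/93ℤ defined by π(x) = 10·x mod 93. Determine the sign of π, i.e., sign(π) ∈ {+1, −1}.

Start at x=10: 10 → 7 → 70 → 49 → 25 → 64 → 82 → … (one orbit).
The orbit structure of x ↦ 10x mod 93: 9 orbits of sizes [15, 15, 15, 15, 15, 15, 1, 1, 1].
9 cycles on 93: each ℓ→(−1)^(ℓ−1), product (−1)^84 = +1.

+1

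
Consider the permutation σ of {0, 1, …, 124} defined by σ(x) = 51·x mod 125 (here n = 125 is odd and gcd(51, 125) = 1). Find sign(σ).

+1

Orbit of 1 under x↦51x: [1, 51, 101, 26, 76]… (length divides ord_125(51)).
Cycle lengths of π_51 on ℤ/125ℤ: [5, 5, 5, 5, 5, 5, 5, 5, 5, 5, 5, 5, 5, 5, 5, 5, 5, 5, 5, 5, 1, 1, 1, 1, 1, 1, 1, 1, 1, 1, 1, 1, 1, 1, 1, 1, 1, 1, 1, 1, 1, 1, 1, 1, 1]; 45 cycles in total.
sign(π) = (−1)^{n − #cycles} = (−1)^{125−45} = (−1)^80 = +1.
Zolotarev: (51|125) = +1, matching the cycle-count sign.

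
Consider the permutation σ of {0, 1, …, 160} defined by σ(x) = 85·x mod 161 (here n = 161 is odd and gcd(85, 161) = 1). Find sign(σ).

+1

Trace 1: π^k(1) = [1, 85, 141, 71, 78, 29, 50] for k=0..6.
Cycle type of π: 11×14 + 1×7; total 21 cycles.
n − c = 161 − 21 = 140; sign = (−1)^140 = +1.
The Jacobi symbol (85|161) = +1 (Zolotarev) agrees.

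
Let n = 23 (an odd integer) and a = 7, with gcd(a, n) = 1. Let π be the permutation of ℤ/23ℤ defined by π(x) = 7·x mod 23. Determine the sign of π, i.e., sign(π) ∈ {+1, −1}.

-1

Trace 19: π^k(19) = [19, 18, 11, 8, 10, 1, 7] for k=0..6.
Cycle type of π: 22 + 1; total 2 cycles.
Σ(ℓ_i−1) = 23−2 = 21; sign = (−1)^21 = -1.
The Jacobi symbol (7|23) = -1 (Zolotarev) agrees.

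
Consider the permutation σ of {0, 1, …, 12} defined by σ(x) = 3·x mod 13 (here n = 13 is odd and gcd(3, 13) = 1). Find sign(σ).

+1

Trace 3: π^k(3) = [3, 9, 1] for k=0..2.
Cycle type of π: 3×4 + 1; total 5 cycles.
13 − 5 = 8 transpositions; sign(π) = (−1)^8 = +1.
The Jacobi symbol (3|13) = +1 (Zolotarev) agrees.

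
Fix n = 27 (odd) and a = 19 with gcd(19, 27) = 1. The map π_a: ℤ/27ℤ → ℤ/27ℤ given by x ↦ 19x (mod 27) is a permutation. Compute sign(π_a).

Trace 1: π^k(1) = [1, 19, 10] for k=0..2.
The orbit structure of x ↦ 19x mod 27: 15 orbits of sizes [3, 3, 3, 3, 3, 3, 1, 1, 1, 1, 1, 1, 1, 1, 1].
With 15 cycles on 27 points, sign = (−1)^{27−15} = +1.
Via Zolotarev, sign(π_{19}) = (19|27) = +1.

+1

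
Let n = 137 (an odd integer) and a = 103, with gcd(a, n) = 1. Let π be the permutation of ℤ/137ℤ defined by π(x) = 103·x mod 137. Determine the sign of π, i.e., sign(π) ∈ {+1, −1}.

+1

Orbit of 81 under x↦103x: [81, 123, 65, 119, 64, 16, 4]… (length divides ord_137(103)).
Cycle type of π: 34×4 + 1; total 5 cycles.
With 5 cycles on 137 points, sign = (−1)^{137−5} = +1.
The Jacobi symbol (103|137) = +1 (Zolotarev) agrees.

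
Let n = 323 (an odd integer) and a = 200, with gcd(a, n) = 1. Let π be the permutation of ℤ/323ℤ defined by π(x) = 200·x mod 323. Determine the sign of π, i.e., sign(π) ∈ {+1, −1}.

-1

Start at x=137: 137 → 268 → 305 → 276 → 290 → 183 → 101 → … (one orbit).
Decompose π into cycles: lengths [36, 36, 36, 36, 36, 36, 36, 36, 18, 4, 4, 4, 4, 1] (14 cycles, including the fixed point 0).
14 cycles on 323: each ℓ→(−1)^(ℓ−1), product (−1)^309 = -1.
The Jacobi symbol (200|323) = -1 (Zolotarev) agrees.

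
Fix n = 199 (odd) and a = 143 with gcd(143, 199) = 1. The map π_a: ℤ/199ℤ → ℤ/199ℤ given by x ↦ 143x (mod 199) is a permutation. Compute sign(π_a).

-1

Orbit of 167 under x↦143x: [167, 1, 143, 151, 101, 115, 127]… (length divides ord_199(143)).
π_143 has 2 disjoint cycles with lengths [198, 1] on {0,…,198}.
sign(π) = (−1)^{n − #cycles} = (−1)^{199−2} = (−1)^197 = -1.
Check: (143/199) = -1 by Zolotarev.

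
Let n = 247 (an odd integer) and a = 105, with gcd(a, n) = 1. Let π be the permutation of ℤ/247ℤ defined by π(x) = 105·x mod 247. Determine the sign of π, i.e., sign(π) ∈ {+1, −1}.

Orbit of 40 under x↦105x: [40, 1, 105, 157, 183, 196, 79]… (length divides ord_247(105)).
The orbit structure of x ↦ 105x mod 247: 26 orbits of sizes [18, 18, 18, 18, 18, 18, 18, 18, 18, 18, 18, 18, 18, 1, 1, 1, 1, 1, 1, 1, 1, 1, 1, 1, 1, 1].
sign(π) = (−1)^{n − #cycles} = (−1)^{247−26} = (−1)^221 = -1.

-1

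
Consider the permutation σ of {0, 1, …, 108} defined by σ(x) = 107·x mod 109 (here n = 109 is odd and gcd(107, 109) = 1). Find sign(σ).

-1

Trace 45: π^k(45) = [45, 19, 71, 76, 66, 86, 46] for k=0..6.
The orbit structure of x ↦ 107x mod 109: 4 orbits of sizes [36, 36, 36, 1].
n − c = 109 − 4 = 105; sign = (−1)^105 = -1.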